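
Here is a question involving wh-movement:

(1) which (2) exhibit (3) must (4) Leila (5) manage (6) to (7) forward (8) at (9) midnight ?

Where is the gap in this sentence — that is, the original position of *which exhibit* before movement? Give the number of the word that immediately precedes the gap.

Pre-movement form: Leila must manage to forward which exhibit at midnight.
'which exhibit' functions as the direct object of 'forward'. Fronting leaves a gap immediately after 'forward':
Which exhibit must Leila manage to forward ___ at midnight?
'forward' is word 7.

7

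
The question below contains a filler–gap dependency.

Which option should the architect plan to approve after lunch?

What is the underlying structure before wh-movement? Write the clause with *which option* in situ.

'which option' is the direct object of 'approve'. Wh-movement fronts it, leaving a gap right after 'approve':
Which option should the architect plan to approve ___ after lunch?

The architect should plan to approve which option after lunch.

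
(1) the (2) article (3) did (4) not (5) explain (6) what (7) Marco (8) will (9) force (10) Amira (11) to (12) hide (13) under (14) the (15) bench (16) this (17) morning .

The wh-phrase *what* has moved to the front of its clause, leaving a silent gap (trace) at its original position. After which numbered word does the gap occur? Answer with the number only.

12

Underlying clause: Marco will force Amira to hide what under the bench this morning.
The filler 'what' is interpreted as the direct object of 'hide'. It moves to the left edge, and the trace sits right after 'hide':
The article did not explain what Marco will force Amira to hide ___ under the bench this morning.
'hide' is word 12.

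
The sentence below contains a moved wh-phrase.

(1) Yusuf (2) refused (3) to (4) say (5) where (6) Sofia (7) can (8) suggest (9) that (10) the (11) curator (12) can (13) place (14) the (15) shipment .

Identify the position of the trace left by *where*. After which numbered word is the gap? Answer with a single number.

15

Pre-movement form: Sofia can suggest that the curator can place the shipment where.
'where' functions as the locative complement of 'place'. It moves to the left edge, and the trace sits right after 'shipment':
Yusuf refused to say where Sofia can suggest that the curator can place the shipment ___.
'shipment' is word 15.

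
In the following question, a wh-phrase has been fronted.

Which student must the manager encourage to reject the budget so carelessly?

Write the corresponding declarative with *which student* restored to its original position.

The manager must encourage which student to reject the budget so carelessly.

The filler 'which student' is interpreted as the direct object of 'encourage'. It moves to the left edge, and the trace sits right after 'encourage':
Which student must the manager encourage ___ to reject the budget so carelessly?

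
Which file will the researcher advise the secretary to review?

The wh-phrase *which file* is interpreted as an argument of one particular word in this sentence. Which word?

review

Underlying clause: The researcher will advise the secretary to review which file.
'which file' is the direct object of 'review'. It moves to the left edge, and the trace sits right after 'review':
Which file will the researcher advise the secretary to review ___?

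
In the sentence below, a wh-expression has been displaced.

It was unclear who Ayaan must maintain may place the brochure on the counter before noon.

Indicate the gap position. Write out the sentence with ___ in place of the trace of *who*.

Pre-movement form: Ayaan must maintain who may place the brochure on the counter before noon.
'who' functions as the subject of the clause embedded under 'maintain'. The gap is right after 'maintain'.

It was unclear who Ayaan must maintain ___ may place the brochure on the counter before noon.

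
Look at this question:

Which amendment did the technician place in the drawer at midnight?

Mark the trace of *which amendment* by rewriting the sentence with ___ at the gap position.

Which amendment did the technician place ___ in the drawer at midnight?

Before movement: The technician did place which amendment in the drawer at midnight.
The filler 'which amendment' is interpreted as the direct object of 'place'. The gap is right after 'place'.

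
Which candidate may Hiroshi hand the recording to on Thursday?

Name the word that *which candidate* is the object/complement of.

to

In situ: Hiroshi may hand the recording to which candidate on Thursday.
'which candidate' functions as the object of the preposition 'to' (recipient of 'hand'). Wh-movement fronts it, leaving a gap right after 'to':
Which candidate may Hiroshi hand the recording to ___ on Thursday?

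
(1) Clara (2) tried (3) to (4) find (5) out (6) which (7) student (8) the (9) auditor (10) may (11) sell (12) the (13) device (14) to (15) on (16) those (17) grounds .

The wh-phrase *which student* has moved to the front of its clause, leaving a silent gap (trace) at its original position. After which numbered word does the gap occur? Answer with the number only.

Before movement: The auditor may sell the device to which student on those grounds.
'which student' is the object of the preposition 'to' (recipient of 'sell'). Fronting leaves a gap immediately after 'to':
Clara tried to find out which student the auditor may sell the device to ___ on those grounds.
'to' is word 14.

14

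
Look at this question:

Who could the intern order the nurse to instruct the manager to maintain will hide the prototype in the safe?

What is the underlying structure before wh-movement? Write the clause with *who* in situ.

The intern could order the nurse to instruct the manager to maintain who will hide the prototype in the safe.

The filler 'who' is interpreted as the subject of the clause embedded under 'maintain'. Fronting leaves a gap immediately after 'maintain':
Who could the intern order the nurse to instruct the manager to maintain ___ will hide the prototype in the safe?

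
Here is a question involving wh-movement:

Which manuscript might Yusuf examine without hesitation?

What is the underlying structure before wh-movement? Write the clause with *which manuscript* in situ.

Yusuf might examine which manuscript without hesitation.

'which manuscript' functions as the direct object of 'examine'. It moves to the left edge, and the trace sits right after 'examine':
Which manuscript might Yusuf examine ___ without hesitation?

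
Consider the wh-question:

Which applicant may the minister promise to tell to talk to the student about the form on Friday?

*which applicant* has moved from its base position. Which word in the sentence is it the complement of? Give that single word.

Pre-movement form: The minister may promise to tell which applicant to talk to the student about the form on Friday.
The filler 'which applicant' is interpreted as the direct object of 'tell'. Wh-movement fronts it, leaving a gap right after 'tell':
Which applicant may the minister promise to tell ___ to talk to the student about the form on Friday?

tell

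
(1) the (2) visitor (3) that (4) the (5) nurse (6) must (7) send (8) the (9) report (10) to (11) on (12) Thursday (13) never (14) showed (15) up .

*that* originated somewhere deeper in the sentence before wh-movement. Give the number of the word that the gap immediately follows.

'that' is the object of the preposition 'to' (recipient of 'send'). Fronting leaves a gap immediately after 'to':
The visitor that the nurse must send the report to ___ on Thursday never showed up.
'to' is word 10.

10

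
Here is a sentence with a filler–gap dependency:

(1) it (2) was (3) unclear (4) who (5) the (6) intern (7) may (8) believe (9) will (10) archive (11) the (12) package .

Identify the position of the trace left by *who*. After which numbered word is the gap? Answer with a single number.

Before movement: The intern may believe who will archive the package.
'who' functions as the subject of the clause embedded under 'believe'. Wh-movement fronts it, leaving a gap right after 'believe':
It was unclear who the intern may believe ___ will archive the package.
'believe' is word 8.

8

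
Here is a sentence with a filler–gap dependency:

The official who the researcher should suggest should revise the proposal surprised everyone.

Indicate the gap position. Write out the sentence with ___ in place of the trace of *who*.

The official who the researcher should suggest ___ should revise the proposal surprised everyone.

'who' functions as the subject of the clause embedded under 'suggest'. The gap is right after 'suggest'.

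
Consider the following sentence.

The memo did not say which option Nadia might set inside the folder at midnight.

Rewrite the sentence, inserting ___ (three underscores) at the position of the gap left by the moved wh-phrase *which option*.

The memo did not say which option Nadia might set ___ inside the folder at midnight.

Before movement: Nadia might set which option inside the folder at midnight.
'which option' is the direct object of 'set'. The gap is right after 'set'.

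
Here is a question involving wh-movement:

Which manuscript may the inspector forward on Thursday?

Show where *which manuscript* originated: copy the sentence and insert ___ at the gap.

Which manuscript may the inspector forward ___ on Thursday?

In situ: The inspector may forward which manuscript on Thursday.
'which manuscript' functions as the direct object of 'forward'. The gap is right after 'forward'.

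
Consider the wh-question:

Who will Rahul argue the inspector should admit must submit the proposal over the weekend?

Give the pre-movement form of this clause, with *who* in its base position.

'who' functions as the subject of the clause embedded under 'admit'. It moves to the left edge, and the trace sits right after 'admit':
Who will Rahul argue the inspector should admit ___ must submit the proposal over the weekend?

Rahul will argue the inspector should admit who must submit the proposal over the weekend.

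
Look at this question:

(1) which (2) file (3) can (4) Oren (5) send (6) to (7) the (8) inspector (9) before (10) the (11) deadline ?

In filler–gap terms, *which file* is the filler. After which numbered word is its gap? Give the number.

Pre-movement form: Oren can send which file to the inspector before the deadline.
'which file' functions as the direct object of 'send'. It moves to the left edge, and the trace sits right after 'send':
Which file can Oren send ___ to the inspector before the deadline?
'send' is word 5.

5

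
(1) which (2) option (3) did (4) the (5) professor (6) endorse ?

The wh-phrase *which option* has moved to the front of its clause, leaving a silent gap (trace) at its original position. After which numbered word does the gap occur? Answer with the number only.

6

In situ: The professor did endorse which option.
'which option' functions as the direct object of 'endorse'. Fronting leaves a gap immediately after 'endorse':
Which option did the professor endorse ___?
'endorse' is word 6.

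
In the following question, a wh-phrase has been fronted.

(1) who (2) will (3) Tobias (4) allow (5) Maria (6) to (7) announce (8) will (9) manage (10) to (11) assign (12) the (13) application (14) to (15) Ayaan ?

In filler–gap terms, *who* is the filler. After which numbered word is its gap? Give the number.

Underlying clause: Tobias will allow Maria to announce who will manage to assign the application to Ayaan.
'who' functions as the subject of the clause embedded under 'announce'. Wh-movement fronts it, leaving a gap right after 'announce':
Who will Tobias allow Maria to announce ___ will manage to assign the application to Ayaan?
'announce' is word 7.

7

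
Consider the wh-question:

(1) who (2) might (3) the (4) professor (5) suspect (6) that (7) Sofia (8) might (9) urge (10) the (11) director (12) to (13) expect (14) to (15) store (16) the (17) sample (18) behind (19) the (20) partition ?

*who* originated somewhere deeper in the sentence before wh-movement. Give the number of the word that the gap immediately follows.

In situ: The professor might suspect that Sofia might urge the director to expect who to store the sample behind the partition.
The filler 'who' is interpreted as the direct object of 'expect'. Wh-movement fronts it, leaving a gap right after 'expect':
Who might the professor suspect that Sofia might urge the director to expect ___ to store the sample behind the partition?
'expect' is word 13.

13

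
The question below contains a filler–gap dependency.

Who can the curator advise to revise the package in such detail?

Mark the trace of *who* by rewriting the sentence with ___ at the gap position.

Before movement: The curator can advise who to revise the package in such detail.
The filler 'who' is interpreted as the direct object of 'advise'. The gap is right after 'advise'.

Who can the curator advise ___ to revise the package in such detail?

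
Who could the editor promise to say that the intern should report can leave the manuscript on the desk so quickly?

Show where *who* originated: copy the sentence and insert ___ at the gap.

Who could the editor promise to say that the intern should report ___ can leave the manuscript on the desk so quickly?

Underlying clause: The editor could promise to say that the intern should report who can leave the manuscript on the desk so quickly.
'who' functions as the subject of the clause embedded under 'report'. The gap is right after 'report'.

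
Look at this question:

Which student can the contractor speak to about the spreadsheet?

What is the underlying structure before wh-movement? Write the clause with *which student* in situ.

The filler 'which student' is interpreted as the object of the preposition 'to'. Fronting leaves a gap immediately after 'to':
Which student can the contractor speak to ___ about the spreadsheet?

The contractor can speak to which student about the spreadsheet.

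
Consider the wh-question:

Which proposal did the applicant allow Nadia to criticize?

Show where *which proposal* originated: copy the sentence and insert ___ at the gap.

Underlying clause: The applicant did allow Nadia to criticize which proposal.
'which proposal' is the direct object of 'criticize'. The gap is right after 'criticize'.

Which proposal did the applicant allow Nadia to criticize ___?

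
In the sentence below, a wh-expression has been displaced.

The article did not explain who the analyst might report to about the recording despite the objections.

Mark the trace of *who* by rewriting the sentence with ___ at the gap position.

Pre-movement form: The analyst might report to who about the recording despite the objections.
'who' functions as the object of the preposition 'to'. The gap is right after 'to'.

The article did not explain who the analyst might report to ___ about the recording despite the objections.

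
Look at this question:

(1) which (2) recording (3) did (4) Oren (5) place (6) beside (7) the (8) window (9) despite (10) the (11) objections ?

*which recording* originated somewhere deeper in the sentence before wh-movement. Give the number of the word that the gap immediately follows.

Underlying clause: Oren did place which recording beside the window despite the objections.
'which recording' functions as the direct object of 'place'. It moves to the left edge, and the trace sits right after 'place':
Which recording did Oren place ___ beside the window despite the objections?
'place' is word 5.

5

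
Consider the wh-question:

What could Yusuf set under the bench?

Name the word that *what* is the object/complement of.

Pre-movement form: Yusuf could set what under the bench.
'what' functions as the direct object of 'set'. It moves to the left edge, and the trace sits right after 'set':
What could Yusuf set ___ under the bench?

set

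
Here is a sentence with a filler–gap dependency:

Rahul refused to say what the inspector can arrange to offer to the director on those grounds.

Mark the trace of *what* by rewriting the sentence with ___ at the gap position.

Pre-movement form: The inspector can arrange to offer what to the director on those grounds.
'what' is the direct object of 'offer'. The gap is right after 'offer'.

Rahul refused to say what the inspector can arrange to offer ___ to the director on those grounds.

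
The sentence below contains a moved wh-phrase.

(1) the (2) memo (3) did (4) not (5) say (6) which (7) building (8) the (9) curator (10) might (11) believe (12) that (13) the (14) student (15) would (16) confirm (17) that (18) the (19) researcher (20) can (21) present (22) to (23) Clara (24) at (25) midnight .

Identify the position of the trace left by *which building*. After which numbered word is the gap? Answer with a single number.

Pre-movement form: The curator might believe that the student would confirm that the researcher can present which building to Clara at midnight.
'which building' functions as the direct object of 'present'. Fronting leaves a gap immediately after 'present':
The memo did not say which building the curator might believe that the student would confirm that the researcher can present ___ to Clara at midnight.
'present' is word 21.

21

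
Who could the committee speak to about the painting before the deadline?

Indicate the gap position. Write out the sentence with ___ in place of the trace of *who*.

Who could the committee speak to ___ about the painting before the deadline?

Pre-movement form: The committee could speak to who about the painting before the deadline.
'who' is the object of the preposition 'to'. The gap is right after 'to'.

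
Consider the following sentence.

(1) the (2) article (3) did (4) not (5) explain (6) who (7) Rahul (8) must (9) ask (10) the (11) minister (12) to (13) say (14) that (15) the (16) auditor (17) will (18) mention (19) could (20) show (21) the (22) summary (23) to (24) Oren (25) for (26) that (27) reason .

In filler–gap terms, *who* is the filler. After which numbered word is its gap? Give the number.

Before movement: Rahul must ask the minister to say that the auditor will mention who could show the summary to Oren for that reason.
'who' functions as the subject of the clause embedded under 'mention'. Wh-movement fronts it, leaving a gap right after 'mention':
The article did not explain who Rahul must ask the minister to say that the auditor will mention ___ could show the summary to Oren for that reason.
'mention' is word 18.

18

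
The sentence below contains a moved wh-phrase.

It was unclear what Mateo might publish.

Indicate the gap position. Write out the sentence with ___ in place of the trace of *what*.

In situ: Mateo might publish what.
'what' is the direct object of 'publish'. The gap is right after 'publish'.

It was unclear what Mateo might publish ___.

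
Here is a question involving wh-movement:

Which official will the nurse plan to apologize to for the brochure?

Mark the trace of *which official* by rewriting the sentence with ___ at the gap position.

Which official will the nurse plan to apologize to ___ for the brochure?

Pre-movement form: The nurse will plan to apologize to which official for the brochure.
'which official' is the object of the preposition 'to'. The gap is right after 'to'.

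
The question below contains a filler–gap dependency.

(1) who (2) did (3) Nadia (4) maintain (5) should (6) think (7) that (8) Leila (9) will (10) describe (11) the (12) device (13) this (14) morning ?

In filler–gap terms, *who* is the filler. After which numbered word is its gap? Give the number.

Underlying clause: Nadia did maintain who should think that Leila will describe the device this morning.
The filler 'who' is interpreted as the subject of the clause embedded under 'maintain'. Wh-movement fronts it, leaving a gap right after 'maintain':
Who did Nadia maintain ___ should think that Leila will describe the device this morning?
'maintain' is word 4.

4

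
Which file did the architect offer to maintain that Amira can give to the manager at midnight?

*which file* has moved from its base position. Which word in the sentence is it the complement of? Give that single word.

Pre-movement form: The architect did offer to maintain that Amira can give which file to the manager at midnight.
The filler 'which file' is interpreted as the direct object of 'give'. Fronting leaves a gap immediately after 'give':
Which file did the architect offer to maintain that Amira can give ___ to the manager at midnight?

give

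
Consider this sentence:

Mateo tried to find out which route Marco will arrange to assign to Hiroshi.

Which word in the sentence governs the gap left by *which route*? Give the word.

Pre-movement form: Marco will arrange to assign which route to Hiroshi.
'which route' is the direct object of 'assign'. Fronting leaves a gap immediately after 'assign':
Mateo tried to find out which route Marco will arrange to assign ___ to Hiroshi.

assign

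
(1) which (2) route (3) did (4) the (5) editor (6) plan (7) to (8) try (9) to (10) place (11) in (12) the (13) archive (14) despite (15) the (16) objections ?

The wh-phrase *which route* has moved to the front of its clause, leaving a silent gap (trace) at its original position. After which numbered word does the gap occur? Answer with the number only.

10

Pre-movement form: The editor did plan to try to place which route in the archive despite the objections.
The filler 'which route' is interpreted as the direct object of 'place'. Fronting leaves a gap immediately after 'place':
Which route did the editor plan to try to place ___ in the archive despite the objections?
'place' is word 10.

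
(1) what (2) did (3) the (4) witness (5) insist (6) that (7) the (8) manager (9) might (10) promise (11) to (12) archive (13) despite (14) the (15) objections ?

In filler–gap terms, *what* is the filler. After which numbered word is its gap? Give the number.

Underlying clause: The witness did insist that the manager might promise to archive what despite the objections.
'what' is the direct object of 'archive'. It moves to the left edge, and the trace sits right after 'archive':
What did the witness insist that the manager might promise to archive ___ despite the objections?
'archive' is word 12.

12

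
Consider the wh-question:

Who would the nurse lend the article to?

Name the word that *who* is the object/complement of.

In situ: The nurse would lend the article to who.
'who' is the object of the preposition 'to' (recipient of 'lend'). It moves to the left edge, and the trace sits right after 'to':
Who would the nurse lend the article to ___?

to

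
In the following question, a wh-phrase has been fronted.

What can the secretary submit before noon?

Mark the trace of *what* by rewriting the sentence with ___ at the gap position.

Underlying clause: The secretary can submit what before noon.
'what' functions as the direct object of 'submit'. The gap is right after 'submit'.

What can the secretary submit ___ before noon?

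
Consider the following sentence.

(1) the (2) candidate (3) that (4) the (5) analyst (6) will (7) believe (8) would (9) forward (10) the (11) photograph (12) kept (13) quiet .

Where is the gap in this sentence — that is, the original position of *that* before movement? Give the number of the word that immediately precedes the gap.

7

The filler 'that' is interpreted as the subject of the clause embedded under 'believe'. Fronting leaves a gap immediately after 'believe':
The candidate that the analyst will believe ___ would forward the photograph kept quiet.
'believe' is word 7.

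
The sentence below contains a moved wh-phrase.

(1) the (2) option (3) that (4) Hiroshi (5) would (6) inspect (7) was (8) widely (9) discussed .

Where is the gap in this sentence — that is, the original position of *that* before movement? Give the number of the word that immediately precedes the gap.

'that' is the direct object of 'inspect'. Fronting leaves a gap immediately after 'inspect':
The option that Hiroshi would inspect ___ was widely discussed.
'inspect' is word 6.

6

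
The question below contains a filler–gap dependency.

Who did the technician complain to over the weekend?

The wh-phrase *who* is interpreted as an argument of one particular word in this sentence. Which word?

In situ: The technician did complain to who over the weekend.
'who' functions as the object of the preposition 'to'. Fronting leaves a gap immediately after 'to':
Who did the technician complain to ___ over the weekend?

to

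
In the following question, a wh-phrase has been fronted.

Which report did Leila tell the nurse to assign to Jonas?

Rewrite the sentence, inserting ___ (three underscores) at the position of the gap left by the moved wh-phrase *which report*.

In situ: Leila did tell the nurse to assign which report to Jonas.
The filler 'which report' is interpreted as the direct object of 'assign'. The gap is right after 'assign'.

Which report did Leila tell the nurse to assign ___ to Jonas?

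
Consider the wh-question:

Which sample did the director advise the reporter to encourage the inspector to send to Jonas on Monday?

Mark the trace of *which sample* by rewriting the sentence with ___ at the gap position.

Which sample did the director advise the reporter to encourage the inspector to send ___ to Jonas on Monday?

Before movement: The director did advise the reporter to encourage the inspector to send which sample to Jonas on Monday.
'which sample' is the direct object of 'send'. The gap is right after 'send'.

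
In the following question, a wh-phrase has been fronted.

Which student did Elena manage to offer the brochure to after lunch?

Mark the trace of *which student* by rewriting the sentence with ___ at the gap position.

Which student did Elena manage to offer the brochure to ___ after lunch?

Pre-movement form: Elena did manage to offer the brochure to which student after lunch.
'which student' functions as the object of the preposition 'to' (recipient of 'offer'). The gap is right after 'to'.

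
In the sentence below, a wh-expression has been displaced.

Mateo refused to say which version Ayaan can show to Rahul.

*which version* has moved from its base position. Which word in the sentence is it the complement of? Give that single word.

Before movement: Ayaan can show which version to Rahul.
The filler 'which version' is interpreted as the direct object of 'show'. It moves to the left edge, and the trace sits right after 'show':
Mateo refused to say which version Ayaan can show ___ to Rahul.

show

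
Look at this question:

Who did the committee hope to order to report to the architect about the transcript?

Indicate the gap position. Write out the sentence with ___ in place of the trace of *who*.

Who did the committee hope to order ___ to report to the architect about the transcript?

Underlying clause: The committee did hope to order who to report to the architect about the transcript.
'who' functions as the direct object of 'order'. The gap is right after 'order'.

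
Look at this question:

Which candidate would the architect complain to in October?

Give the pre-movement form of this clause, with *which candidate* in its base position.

The filler 'which candidate' is interpreted as the object of the preposition 'to'. It moves to the left edge, and the trace sits right after 'to':
Which candidate would the architect complain to ___ in October?

The architect would complain to which candidate in October.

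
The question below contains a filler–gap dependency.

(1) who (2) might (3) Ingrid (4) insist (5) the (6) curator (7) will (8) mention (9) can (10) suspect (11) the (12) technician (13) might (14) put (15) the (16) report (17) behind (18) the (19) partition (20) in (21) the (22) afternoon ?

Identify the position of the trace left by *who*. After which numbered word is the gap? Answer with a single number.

8

Pre-movement form: Ingrid might insist the curator will mention who can suspect the technician might put the report behind the partition in the afternoon.
'who' is the subject of the clause embedded under 'mention'. Fronting leaves a gap immediately after 'mention':
Who might Ingrid insist the curator will mention ___ can suspect the technician might put the report behind the partition in the afternoon?
'mention' is word 8.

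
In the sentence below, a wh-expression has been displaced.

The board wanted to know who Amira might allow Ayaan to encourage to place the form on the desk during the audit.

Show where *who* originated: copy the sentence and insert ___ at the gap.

The board wanted to know who Amira might allow Ayaan to encourage ___ to place the form on the desk during the audit.

Pre-movement form: Amira might allow Ayaan to encourage who to place the form on the desk during the audit.
'who' functions as the direct object of 'encourage'. The gap is right after 'encourage'.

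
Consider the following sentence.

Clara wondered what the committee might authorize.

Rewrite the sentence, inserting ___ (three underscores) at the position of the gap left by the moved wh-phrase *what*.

Clara wondered what the committee might authorize ___.

Before movement: The committee might authorize what.
The filler 'what' is interpreted as the direct object of 'authorize'. The gap is right after 'authorize'.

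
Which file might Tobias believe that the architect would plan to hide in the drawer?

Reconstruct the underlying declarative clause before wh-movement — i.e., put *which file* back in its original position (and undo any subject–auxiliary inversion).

Tobias might believe that the architect would plan to hide which file in the drawer.

'which file' functions as the direct object of 'hide'. It moves to the left edge, and the trace sits right after 'hide':
Which file might Tobias believe that the architect would plan to hide ___ in the drawer?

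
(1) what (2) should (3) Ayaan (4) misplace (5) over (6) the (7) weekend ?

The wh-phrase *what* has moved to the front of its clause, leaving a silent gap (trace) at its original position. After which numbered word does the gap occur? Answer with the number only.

4

Pre-movement form: Ayaan should misplace what over the weekend.
The filler 'what' is interpreted as the direct object of 'misplace'. Fronting leaves a gap immediately after 'misplace':
What should Ayaan misplace ___ over the weekend?
'misplace' is word 4.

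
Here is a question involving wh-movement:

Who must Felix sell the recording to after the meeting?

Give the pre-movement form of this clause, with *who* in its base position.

Felix must sell the recording to who after the meeting.

'who' functions as the object of the preposition 'to' (recipient of 'sell'). Fronting leaves a gap immediately after 'to':
Who must Felix sell the recording to ___ after the meeting?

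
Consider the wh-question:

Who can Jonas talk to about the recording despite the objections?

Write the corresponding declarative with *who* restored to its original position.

Jonas can talk to who about the recording despite the objections.

'who' functions as the object of the preposition 'to'. Wh-movement fronts it, leaving a gap right after 'to':
Who can Jonas talk to ___ about the recording despite the objections?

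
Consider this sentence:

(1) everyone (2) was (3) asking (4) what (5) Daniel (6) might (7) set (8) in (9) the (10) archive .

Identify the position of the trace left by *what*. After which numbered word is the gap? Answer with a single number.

7

In situ: Daniel might set what in the archive.
'what' is the direct object of 'set'. Wh-movement fronts it, leaving a gap right after 'set':
Everyone was asking what Daniel might set ___ in the archive.
'set' is word 7.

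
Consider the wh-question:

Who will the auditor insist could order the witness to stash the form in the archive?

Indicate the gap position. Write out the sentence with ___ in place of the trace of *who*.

In situ: The auditor will insist who could order the witness to stash the form in the archive.
'who' functions as the subject of the clause embedded under 'insist'. The gap is right after 'insist'.

Who will the auditor insist ___ could order the witness to stash the form in the archive?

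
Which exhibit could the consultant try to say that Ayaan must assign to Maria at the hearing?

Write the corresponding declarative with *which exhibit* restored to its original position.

'which exhibit' functions as the direct object of 'assign'. It moves to the left edge, and the trace sits right after 'assign':
Which exhibit could the consultant try to say that Ayaan must assign ___ to Maria at the hearing?

The consultant could try to say that Ayaan must assign which exhibit to Maria at the hearing.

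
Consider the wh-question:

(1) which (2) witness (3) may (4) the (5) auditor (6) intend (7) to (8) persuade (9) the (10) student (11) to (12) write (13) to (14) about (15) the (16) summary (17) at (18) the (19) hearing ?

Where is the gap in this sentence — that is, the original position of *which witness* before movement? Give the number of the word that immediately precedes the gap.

13

Before movement: The auditor may intend to persuade the student to write to which witness about the summary at the hearing.
The filler 'which witness' is interpreted as the object of the preposition 'to'. Wh-movement fronts it, leaving a gap right after 'to':
Which witness may the auditor intend to persuade the student to write to ___ about the summary at the hearing?
'to' is word 13.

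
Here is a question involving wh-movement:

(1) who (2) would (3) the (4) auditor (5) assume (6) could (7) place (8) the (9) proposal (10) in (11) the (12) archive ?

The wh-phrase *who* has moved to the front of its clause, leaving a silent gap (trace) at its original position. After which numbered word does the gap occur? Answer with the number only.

Pre-movement form: The auditor would assume who could place the proposal in the archive.
'who' is the subject of the clause embedded under 'assume'. It moves to the left edge, and the trace sits right after 'assume':
Who would the auditor assume ___ could place the proposal in the archive?
'assume' is word 5.

5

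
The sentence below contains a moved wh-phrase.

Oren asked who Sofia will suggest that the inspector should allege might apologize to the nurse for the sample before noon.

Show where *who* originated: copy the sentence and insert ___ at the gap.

In situ: Sofia will suggest that the inspector should allege who might apologize to the nurse for the sample before noon.
'who' is the subject of the clause embedded under 'allege'. The gap is right after 'allege'.

Oren asked who Sofia will suggest that the inspector should allege ___ might apologize to the nurse for the sample before noon.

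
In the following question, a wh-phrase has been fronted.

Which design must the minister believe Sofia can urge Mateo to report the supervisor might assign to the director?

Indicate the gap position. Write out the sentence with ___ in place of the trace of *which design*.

Before movement: The minister must believe Sofia can urge Mateo to report the supervisor might assign which design to the director.
'which design' is the direct object of 'assign'. The gap is right after 'assign'.

Which design must the minister believe Sofia can urge Mateo to report the supervisor might assign ___ to the director?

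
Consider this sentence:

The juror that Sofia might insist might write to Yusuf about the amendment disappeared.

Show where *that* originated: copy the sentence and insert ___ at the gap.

'that' functions as the subject of the clause embedded under 'insist'. The gap is right after 'insist'.

The juror that Sofia might insist ___ might write to Yusuf about the amendment disappeared.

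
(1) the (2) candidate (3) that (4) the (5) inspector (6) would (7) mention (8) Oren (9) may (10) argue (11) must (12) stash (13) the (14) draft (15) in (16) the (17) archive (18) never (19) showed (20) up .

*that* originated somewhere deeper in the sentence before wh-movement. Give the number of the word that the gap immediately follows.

The filler 'that' is interpreted as the subject of the clause embedded under 'argue'. Fronting leaves a gap immediately after 'argue':
The candidate that the inspector would mention Oren may argue ___ must stash the draft in the archive never showed up.
'argue' is word 10.

10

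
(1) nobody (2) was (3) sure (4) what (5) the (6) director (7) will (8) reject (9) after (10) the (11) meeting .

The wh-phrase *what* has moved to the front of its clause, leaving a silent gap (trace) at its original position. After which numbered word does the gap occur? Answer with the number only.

8

Underlying clause: The director will reject what after the meeting.
'what' is the direct object of 'reject'. Wh-movement fronts it, leaving a gap right after 'reject':
Nobody was sure what the director will reject ___ after the meeting.
'reject' is word 8.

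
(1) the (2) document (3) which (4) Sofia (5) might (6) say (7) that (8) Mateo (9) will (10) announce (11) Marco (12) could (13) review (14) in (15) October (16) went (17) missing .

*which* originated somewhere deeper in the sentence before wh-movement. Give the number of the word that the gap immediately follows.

13

'which' is the direct object of 'review'. Fronting leaves a gap immediately after 'review':
The document which Sofia might say that Mateo will announce Marco could review ___ in October went missing.
'review' is word 13.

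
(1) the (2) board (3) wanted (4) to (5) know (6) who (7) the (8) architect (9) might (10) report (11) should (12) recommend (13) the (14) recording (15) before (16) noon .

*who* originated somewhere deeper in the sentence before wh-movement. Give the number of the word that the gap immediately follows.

10

Pre-movement form: The architect might report who should recommend the recording before noon.
The filler 'who' is interpreted as the subject of the clause embedded under 'report'. Wh-movement fronts it, leaving a gap right after 'report':
The board wanted to know who the architect might report ___ should recommend the recording before noon.
'report' is word 10.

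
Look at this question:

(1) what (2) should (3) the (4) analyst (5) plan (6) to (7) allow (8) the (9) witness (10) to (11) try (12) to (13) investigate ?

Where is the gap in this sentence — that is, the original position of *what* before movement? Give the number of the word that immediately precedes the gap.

13

In situ: The analyst should plan to allow the witness to try to investigate what.
'what' is the direct object of 'investigate'. Fronting leaves a gap immediately after 'investigate':
What should the analyst plan to allow the witness to try to investigate ___?
'investigate' is word 13.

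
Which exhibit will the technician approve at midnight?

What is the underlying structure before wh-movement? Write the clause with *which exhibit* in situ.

'which exhibit' functions as the direct object of 'approve'. Wh-movement fronts it, leaving a gap right after 'approve':
Which exhibit will the technician approve ___ at midnight?

The technician will approve which exhibit at midnight.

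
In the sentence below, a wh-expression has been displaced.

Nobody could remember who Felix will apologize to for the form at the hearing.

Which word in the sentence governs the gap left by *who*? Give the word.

to

In situ: Felix will apologize to who for the form at the hearing.
'who' functions as the object of the preposition 'to'. Fronting leaves a gap immediately after 'to':
Nobody could remember who Felix will apologize to ___ for the form at the hearing.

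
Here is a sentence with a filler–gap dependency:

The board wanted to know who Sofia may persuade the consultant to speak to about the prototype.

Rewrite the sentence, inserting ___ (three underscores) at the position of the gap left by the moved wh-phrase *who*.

The board wanted to know who Sofia may persuade the consultant to speak to ___ about the prototype.

Before movement: Sofia may persuade the consultant to speak to who about the prototype.
The filler 'who' is interpreted as the object of the preposition 'to'. The gap is right after 'to'.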